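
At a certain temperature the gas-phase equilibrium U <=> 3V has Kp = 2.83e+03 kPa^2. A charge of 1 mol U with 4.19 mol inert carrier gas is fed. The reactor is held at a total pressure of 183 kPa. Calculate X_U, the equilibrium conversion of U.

Basis: 1 mol U initially; let X = conversion of U. Extent ξ = X.
Species balance: n_U = 1 − X; n_V = 3X; n_I = 4.19 (inert).
Summing: n_T = 5.19 + 2X.
y_i = n_i/n_T, p_i = y_i·P. Kp = p_V^3 / (p_U).
Substituting and setting equal to 2.83e+03 kPa^2 gives a polynomial in X; the root in (0,1) is X = 0.406.

X = 0.406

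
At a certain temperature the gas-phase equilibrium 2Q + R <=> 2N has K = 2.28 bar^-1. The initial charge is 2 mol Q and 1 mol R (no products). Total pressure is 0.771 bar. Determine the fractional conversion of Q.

X = 0.391

Basis: 2 mol Q initially; let X = conversion of Q. Extent ξ = X.
Mole table: n_Q = 2 − 2X; n_R = 1 − X; n_N = 2X.
Summing: n_T = 3 − X.
y_i = n_i/n_T, p_i = y_i·P. K = p_N^2 / (p_Q^2 p_R).
This yields a degree-3 equation in X; solving on (0,1), X = 0.391.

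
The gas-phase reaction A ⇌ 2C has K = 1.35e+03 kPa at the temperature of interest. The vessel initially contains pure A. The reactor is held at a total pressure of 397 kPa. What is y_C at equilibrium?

Take 1 mol A as basis and let X be its fractional conversion, so ξ = X.
Moles: n_A = 1 − X; n_C = 2X.
Total moles n_T = 1 + X.
With p_i = (n_i/n_T)P, K = p_C^2 / (p_A).
Substituting and setting equal to 1.35e+03 kPa gives a polynomial in X; the root in (0,1) is X = 0.678.
Then n_C = 1.36, n_T = 1.68, so y_C = 0.808.

y_C = 0.808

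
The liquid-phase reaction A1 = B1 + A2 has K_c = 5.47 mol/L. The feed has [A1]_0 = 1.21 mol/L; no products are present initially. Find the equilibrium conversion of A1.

Let X = conversion of A1; extent ξ = 1.21·X mol/L.
Concentrations: [A1] = 1.21 − 1.21X; [B1] = 1.21X; [A2] = 1.21X.
K_c = [B1] [A2] / ([A1]).
Equating to 5.47 mol/L: the physical root is X = 0.843.

X = 0.843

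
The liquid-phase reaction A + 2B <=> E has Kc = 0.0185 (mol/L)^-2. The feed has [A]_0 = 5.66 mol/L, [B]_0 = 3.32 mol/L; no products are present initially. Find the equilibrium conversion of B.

Let X = conversion of B; extent ξ = 3.32X/2 mol/L.
Concentrations: [A] = 5.66 − 1.66X; [B] = 3.32 − 3.32X; [E] = 1.66X.
Kc = [E] / ([A] [B]^2).
Equating to 0.0185 (mol/L)^-2: the physical root is X = 0.305.

X = 0.305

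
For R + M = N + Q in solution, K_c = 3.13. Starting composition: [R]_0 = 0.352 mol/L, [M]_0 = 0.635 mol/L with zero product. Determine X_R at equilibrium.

Let X = conversion of R; extent ξ = 0.352·X mol/L.
Concentrations: [R] = 0.352 − 0.352X; [M] = 0.635 − 0.352X; [N] = 0.352X; [Q] = 0.352X.
K_c = [N] [Q] / ([R] [M]).
Setting equal to 3.13 and solving for X on (0,1) gives X = 0.798.

X = 0.798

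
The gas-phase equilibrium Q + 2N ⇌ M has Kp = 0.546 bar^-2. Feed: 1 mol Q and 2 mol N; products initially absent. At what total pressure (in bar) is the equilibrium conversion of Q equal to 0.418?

P = 2.13 bar

Let X = conversion of Q (basis 1 mol Q); extent of reaction ξ = X.
Mole table: n_Q = 1 − X; n_N = 2 − 2X; n_M = X.
n_T = Σnᵢ = 3 − 2X.
Kp = p_M / (p_Q p_N^2) with p_i = (n_i/n_T)·P.
At X = 0.418: the mole-fraction product g(X) = Π y_i^ν_i = 2.482. Since Kp = g(X)·P^{-2}, P = (g/Kp)^(1/2) = (2.482/0.546)^(1/2) = 2.13 bar.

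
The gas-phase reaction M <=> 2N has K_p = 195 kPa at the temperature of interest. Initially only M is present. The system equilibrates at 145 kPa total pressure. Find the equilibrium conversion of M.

Take 1 mol M as basis and let X be its fractional conversion, so ξ = X.
Species balance: n_M = 1 − X; n_N = 2X.
n_T = Σnᵢ = 1 + X.
y_i = n_i/n_T, p_i = y_i·P. K_p = p_N^2 / (p_M).
Setting this equal to 195 kPa and taking the physical root (0 < X < 1) gives X = 0.502.

X = 0.502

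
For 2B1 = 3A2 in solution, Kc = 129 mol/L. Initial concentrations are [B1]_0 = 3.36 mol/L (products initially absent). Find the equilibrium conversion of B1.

Let X = conversion of B1; extent ξ = 3.36X/2 mol/L.
Concentrations: [B1] = 3.36 − 3.36X; [A2] = 5.04X.
Kc = [A2]^3 / ([B1]^2).
This equals 129 at X = 0.791 (the root in 0 < X < 1).

X = 0.791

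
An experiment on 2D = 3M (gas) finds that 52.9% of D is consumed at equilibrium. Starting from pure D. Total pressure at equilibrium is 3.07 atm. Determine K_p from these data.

Take 1 mol D as basis and let X be its fractional conversion, so ξ = 0.5X.
Mole table: n_D = 1 − X; n_M = 1.5X.
Summing: n_T = 1 + 0.5X.
At X = 0.529: n_D = 0.471, n_M = 0.794, n_T = 1.26.
p_i = (n_i/n_T)·P. K_p = p_M^3 / (p_D^2) = 5.47 atm.

K_p = 5.47 atm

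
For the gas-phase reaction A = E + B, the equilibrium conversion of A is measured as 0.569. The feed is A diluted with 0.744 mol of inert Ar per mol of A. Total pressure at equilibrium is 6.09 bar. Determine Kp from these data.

Take 1 mol A as basis and let X be its fractional conversion, so ξ = X.
Species balance: n_A = 1 − X; n_E = X; n_B = X; n_I = 0.744 (inert).
n_T = Σnᵢ = 1.74 + X.
At X = 0.569: n_A = 0.431, n_E = 0.569, n_B = 0.569, n_T = 2.31.
p_i = (n_i/n_T)·P. Kp = p_E p_B / (p_A) = 1.98 bar.

Kp = 1.98 bar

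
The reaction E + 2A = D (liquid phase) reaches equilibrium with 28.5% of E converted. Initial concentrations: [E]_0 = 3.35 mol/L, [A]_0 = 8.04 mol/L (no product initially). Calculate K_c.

K_c = 0.0106 (mol/L)^-2

Let X = conversion of E.
Concentrations: [E] = 3.35 − 3.35X; [A] = 8.04 − 6.7X; [D] = 3.35X.
At X = 0.285: [E] = 2.4, [A] = 6.13, [D] = 0.955.
K_c = [D] / ([E] [A]^2) = 0.0106 (mol/L)^-2.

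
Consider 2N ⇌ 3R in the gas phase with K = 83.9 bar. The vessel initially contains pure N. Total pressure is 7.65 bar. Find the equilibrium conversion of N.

X = 0.713

Let X = conversion of N (basis 1 mol N); extent of reaction ξ = 0.5X.
Species balance: n_N = 1 − X; n_R = 1.5X.
Summing: n_T = 1 + 0.5X.
y_i = n_i/n_T, p_i = y_i·P. K = p_R^3 / (p_N^2).
This yields a degree-3 equation in X; solving on (0,1), X = 0.713.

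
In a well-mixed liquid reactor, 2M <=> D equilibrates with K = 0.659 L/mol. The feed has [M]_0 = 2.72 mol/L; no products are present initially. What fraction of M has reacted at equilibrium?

X = 0.593

Let X = conversion of M; extent ξ = 2.72X/2 mol/L.
Concentrations: [M] = 2.72 − 2.72X; [D] = 1.36X.
K = [D] / ([M]^2).
Setting equal to 0.659 and solving for X on (0,1) gives X = 0.593.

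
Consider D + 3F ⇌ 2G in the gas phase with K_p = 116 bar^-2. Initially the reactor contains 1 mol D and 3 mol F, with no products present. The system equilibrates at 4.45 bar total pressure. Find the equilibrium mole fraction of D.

y_D = 0.056

Let X = conversion of D (basis 1 mol D); extent of reaction ξ = X.
At extent ξ: n_D = 1 − X; n_F = 3 − 3X; n_G = 2X.
Summing: n_T = 4 − 2X.
With p_i = (n_i/n_T)P, K_p = p_G^2 / (p_D p_F^3).
Equating to 116 bar^-2 and solving on 0 < X < 1: X = 0.874.
Then n_D = 0.126, n_T = 2.25, so y_D = 0.056.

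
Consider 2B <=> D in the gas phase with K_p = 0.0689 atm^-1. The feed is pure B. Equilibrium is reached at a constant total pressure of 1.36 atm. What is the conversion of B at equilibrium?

X = 0.147

Take 1 mol B as basis and let X be its fractional conversion, so ξ = 0.5X.
Mole table: n_B = 1 − X; n_D = 0.5X.
Total moles n_T = 1 − 0.5X.
Mole fractions y_i = n_i/n_T; K_p = p_D / (p_B^2) with p_i = y_i·P.
Equating to 0.0689 atm^-1 and solving on 0 < X < 1: X = 0.147.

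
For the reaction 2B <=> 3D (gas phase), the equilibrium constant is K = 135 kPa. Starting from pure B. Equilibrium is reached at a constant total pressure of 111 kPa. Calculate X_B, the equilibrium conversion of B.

X = 0.489

Take 1 mol B as basis and let X be its fractional conversion, so ξ = 0.5X.
At extent ξ: n_B = 1 − X; n_D = 1.5X.
n_T = Σnᵢ = 1 + 0.5X.
Mole fractions y_i = n_i/n_T; K = p_D^3 / (p_B^2) with p_i = y_i·P.
Substituting and setting equal to 135 kPa gives a polynomial in X; the root in (0,1) is X = 0.489.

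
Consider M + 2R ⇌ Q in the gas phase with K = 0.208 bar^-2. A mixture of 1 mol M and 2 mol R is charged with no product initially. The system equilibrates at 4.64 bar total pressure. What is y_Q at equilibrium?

y_Q = 0.264

Basis: 1 mol M initially; let X = conversion of M. Extent ξ = X.
At extent ξ: n_M = 1 − X; n_R = 2 − 2X; n_Q = X.
n_T = Σnᵢ = 3 − 2X.
Mole fractions y_i = n_i/n_T; K = p_Q / (p_M p_R^2) with p_i = y_i·P.
This yields a degree-3 equation in X; solving on (0,1), X = 0.519.
Then n_Q = 0.519, n_T = 1.96, so y_Q = 0.264.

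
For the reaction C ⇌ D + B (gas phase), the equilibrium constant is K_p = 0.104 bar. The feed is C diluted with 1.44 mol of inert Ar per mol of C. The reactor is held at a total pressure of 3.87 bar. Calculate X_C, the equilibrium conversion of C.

Basis: 1 mol C initially; let X = conversion of C. Extent ξ = X.
Species balance: n_C = 1 − X; n_D = X; n_B = X; n_I = 1.44 (inert).
Total moles n_T = 2.44 + X.
With p_i = (n_i/n_T)P, K_p = p_D p_B / (p_C).
Substituting and setting equal to 0.104 bar gives a polynomial in X; the root in (0,1) is X = 0.235.

X = 0.235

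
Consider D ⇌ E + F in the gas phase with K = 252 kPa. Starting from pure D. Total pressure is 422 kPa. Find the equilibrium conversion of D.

X = 0.611

Basis: 1 mol D initially; let X = conversion of D. Extent ξ = X.
At extent ξ: n_D = 1 − X; n_E = X; n_F = X.
n_T = Σnᵢ = 1 + X.
y_i = n_i/n_T, p_i = y_i·P. K = p_E p_F / (p_D).
This yields a degree-2 equation in X; solving on (0,1), X = 0.611.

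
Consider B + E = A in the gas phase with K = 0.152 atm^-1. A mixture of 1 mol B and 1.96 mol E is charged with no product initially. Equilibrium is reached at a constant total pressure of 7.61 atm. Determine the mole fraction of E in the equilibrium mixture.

y_E = 0.607

Basis: 1 mol B initially; let X = conversion of B. Extent ξ = X.
Mole table: n_B = 1 − X; n_E = 1.96 − X; n_A = X.
Summing: n_T = 2.96 − X.
y_i = n_i/n_T, p_i = y_i·P. K = p_A / (p_B p_E).
Equating to 0.152 atm^-1 and solving on 0 < X < 1: X = 0.413.
Then n_E = 1.55, n_T = 2.55, so y_E = 0.607.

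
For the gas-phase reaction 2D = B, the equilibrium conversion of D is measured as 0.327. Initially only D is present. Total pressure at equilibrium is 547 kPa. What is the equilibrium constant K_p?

K_p = 0.000552 kPa^-1

Basis: 1 mol D initially; let X = conversion of D. Extent ξ = 0.5X.
Species balance: n_D = 1 − X; n_B = 0.5X.
Summing: n_T = 1 − 0.5X.
At X = 0.327: n_D = 0.673, n_B = 0.164, n_T = 0.837.
p_i = (n_i/n_T)·P. K_p = p_B / (p_D^2) = 0.000552 kPa^-1.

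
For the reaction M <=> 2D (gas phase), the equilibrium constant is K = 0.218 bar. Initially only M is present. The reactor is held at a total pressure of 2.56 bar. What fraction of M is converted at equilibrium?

Take 1 mol M as basis and let X be its fractional conversion, so ξ = X.
Moles: n_M = 1 − X; n_D = 2X.
Total moles n_T = 1 + X.
Mole fractions y_i = n_i/n_T; K = p_D^2 / (p_M) with p_i = y_i·P.
Equating to 0.218 bar and solving on 0 < X < 1: X = 0.144.

X = 0.144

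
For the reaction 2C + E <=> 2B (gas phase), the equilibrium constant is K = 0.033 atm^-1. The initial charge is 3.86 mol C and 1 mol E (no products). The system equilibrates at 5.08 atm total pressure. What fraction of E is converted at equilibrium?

X = 0.271

Let X = conversion of E (basis 1 mol E); extent of reaction ξ = X.
Species balance: n_C = 3.86 − 2X; n_E = 1 − X; n_B = 2X.
Total moles n_T = 4.86 − X.
Mole fractions y_i = n_i/n_T; K = p_B^2 / (p_C^2 p_E) with p_i = y_i·P.
Equating to 0.033 atm^-1 and solving on 0 < X < 1: X = 0.271.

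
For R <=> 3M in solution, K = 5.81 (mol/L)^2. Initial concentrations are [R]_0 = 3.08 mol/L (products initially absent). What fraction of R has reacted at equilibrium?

X = 0.256

Let X = conversion of R; extent ξ = 3.08·X mol/L.
Concentrations: [R] = 3.08 − 3.08X; [M] = 9.24X.
K = [M]^3 / ([R]).
Solving K = 5.81 for X ∈ (0,1): X = 0.256.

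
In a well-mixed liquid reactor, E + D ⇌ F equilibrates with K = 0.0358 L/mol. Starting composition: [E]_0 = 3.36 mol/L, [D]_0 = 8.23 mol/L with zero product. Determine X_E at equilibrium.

X = 0.212

Let X = conversion of E; extent ξ = 3.36·X mol/L.
Concentrations: [E] = 3.36 − 3.36X; [D] = 8.23 − 3.36X; [F] = 3.36X.
K = [F] / ([E] [D]).
This equals 0.0358 at X = 0.212 (the root in 0 < X < 1).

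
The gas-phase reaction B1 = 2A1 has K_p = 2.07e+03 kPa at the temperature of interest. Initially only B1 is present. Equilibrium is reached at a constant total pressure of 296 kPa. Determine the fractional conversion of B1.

X = 0.798

Take 1 mol B1 as basis and let X be its fractional conversion, so ξ = X.
At extent ξ: n_B1 = 1 − X; n_A1 = 2X.
Total moles n_T = 1 + X.
y_i = n_i/n_T, p_i = y_i·P. K_p = p_A1^2 / (p_B1).
This yields a degree-2 equation in X; solving on (0,1), X = 0.798.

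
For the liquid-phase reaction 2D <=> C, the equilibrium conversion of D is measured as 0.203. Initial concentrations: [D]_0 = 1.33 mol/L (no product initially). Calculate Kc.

Let X = conversion of D.
Concentrations: [D] = 1.33 − 1.33X; [C] = 0.665X.
At X = 0.203: [D] = 1.06, [C] = 0.135.
Kc = [C] / ([D]^2) = 0.12 L/mol.

Kc = 0.12 L/mol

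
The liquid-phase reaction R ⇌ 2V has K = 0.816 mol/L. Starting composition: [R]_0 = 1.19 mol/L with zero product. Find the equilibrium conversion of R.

X = 0.337

Let X = conversion of R; extent ξ = 1.19·X mol/L.
Concentrations: [R] = 1.19 − 1.19X; [V] = 2.38X.
K = [V]^2 / ([R]).
Solving K = 0.816 for X ∈ (0,1): X = 0.337.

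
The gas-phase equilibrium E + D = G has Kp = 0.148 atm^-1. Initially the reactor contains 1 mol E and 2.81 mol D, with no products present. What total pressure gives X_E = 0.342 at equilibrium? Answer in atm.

Let X = conversion of E (basis 1 mol E); extent of reaction ξ = X.
Moles: n_E = 1 − X; n_D = 2.81 − X; n_G = X.
Summing: n_T = 3.81 − X.
Kp = p_G / (p_E p_D) with p_i = (n_i/n_T)·P.
At X = 0.342: the mole-fraction product g(X) = Π y_i^ν_i = 0.7304. Since Kp = g(X)·P^{-1}, P = (g/Kp)^(1/1) = (0.7304/0.148)^(1/1) = 4.93 atm.

P = 4.93 atm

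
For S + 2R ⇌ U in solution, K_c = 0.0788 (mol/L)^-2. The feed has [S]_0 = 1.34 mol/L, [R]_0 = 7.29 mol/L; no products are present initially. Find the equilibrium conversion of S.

X = 0.698

Let X = conversion of S; extent ξ = 1.34·X mol/L.
Concentrations: [S] = 1.34 − 1.34X; [R] = 7.29 − 2.68X; [U] = 1.34X.
K_c = [U] / ([S] [R]^2).
Setting equal to 0.0788 and solving for X on (0,1) gives X = 0.698.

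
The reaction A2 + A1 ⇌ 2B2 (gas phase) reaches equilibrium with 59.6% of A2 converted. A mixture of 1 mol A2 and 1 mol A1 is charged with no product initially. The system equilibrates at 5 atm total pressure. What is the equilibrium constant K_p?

Let X = conversion of A2 (basis 1 mol A2); extent of reaction ξ = X.
Mole table: n_A2 = 1 − X; n_A1 = 1 − X; n_B2 = 2X.
n_T stays at 2 (no change in mole number).
At X = 0.596: n_A2 = 0.404, n_A1 = 0.404, n_B2 = 1.19, n_T = 2.
p_i = (n_i/n_T)·P. K_p = p_B2^2 / (p_A2 p_A1) = 8.71.

K_p = 8.71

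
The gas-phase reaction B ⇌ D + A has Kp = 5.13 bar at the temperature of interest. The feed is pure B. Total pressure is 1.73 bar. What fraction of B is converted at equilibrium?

X = 0.865

Basis: 1 mol B initially; let X = conversion of B. Extent ξ = X.
At extent ξ: n_B = 1 − X; n_D = X; n_A = X.
n_T = Σnᵢ = 1 + X.
With p_i = (n_i/n_T)P, Kp = p_D p_A / (p_B).
Substituting and setting equal to 5.13 bar gives a polynomial in X; the root in (0,1) is X = 0.865.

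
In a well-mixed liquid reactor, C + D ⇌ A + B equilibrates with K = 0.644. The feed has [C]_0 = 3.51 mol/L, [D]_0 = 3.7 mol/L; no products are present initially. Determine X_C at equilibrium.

Let X = conversion of C; extent ξ = 3.51·X mol/L.
Concentrations: [C] = 3.51 − 3.51X; [D] = 3.7 − 3.51X; [A] = 3.51X; [B] = 3.51X.
K = [A] [B] / ([C] [D]).
Solving K = 0.644 for X ∈ (0,1): X = 0.457.

X = 0.457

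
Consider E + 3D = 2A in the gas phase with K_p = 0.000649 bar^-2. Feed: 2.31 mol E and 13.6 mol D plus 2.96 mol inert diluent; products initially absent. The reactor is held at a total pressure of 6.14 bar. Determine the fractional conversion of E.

Let X = conversion of E (basis 2.31 mol E); extent of reaction ξ = 2.31X.
At extent ξ: n_E = 2.31 − 2.31X; n_D = 13.6 − 6.93X; n_A = 4.62X; n_I = 2.96 (inert).
Total moles n_T = 18.9 − 4.62X.
With p_i = (n_i/n_T)P, K_p = p_A^2 / (p_E p_D^3).
Equating to 0.000649 bar^-2 and solving on 0 < X < 1: X = 0.120.

X = 0.120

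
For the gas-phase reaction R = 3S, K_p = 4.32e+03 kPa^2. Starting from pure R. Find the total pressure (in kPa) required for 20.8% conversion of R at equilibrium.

P = 168 kPa

Basis: 1 mol R initially; let X = conversion of R. Extent ξ = X.
Mole table: n_R = 1 − X; n_S = 3X.
n_T = Σnᵢ = 1 + 2X.
K_p = p_S^3 / (p_R) with p_i = (n_i/n_T)·P.
At X = 0.208: the mole-fraction product g(X) = Π y_i^ν_i = 0.153. Since K_p = g(X)·P^{2}, P = (K_p/g)^(1/2) = (4.32e+03/0.153)^(1/2) = 168 kPa.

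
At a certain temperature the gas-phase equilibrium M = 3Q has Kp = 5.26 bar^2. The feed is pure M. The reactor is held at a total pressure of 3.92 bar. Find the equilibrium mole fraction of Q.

Take 1 mol M as basis and let X be its fractional conversion, so ξ = X.
Mole table: n_M = 1 − X; n_Q = 3X.
Total moles n_T = 1 + 2X.
y_i = n_i/n_T, p_i = y_i·P. Kp = p_Q^3 / (p_M).
Setting this equal to 5.26 bar^2 and taking the physical root (0 < X < 1) gives X = 0.281.
Then n_Q = 0.844, n_T = 1.56, so y_Q = 0.540.

y_Q = 0.540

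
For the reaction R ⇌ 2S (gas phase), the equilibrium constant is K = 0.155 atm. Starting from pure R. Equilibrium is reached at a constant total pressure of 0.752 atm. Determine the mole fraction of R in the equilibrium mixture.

y_R = 0.638

Take 1 mol R as basis and let X be its fractional conversion, so ξ = X.
Mole table: n_R = 1 − X; n_S = 2X.
Summing: n_T = 1 + X.
y_i = n_i/n_T, p_i = y_i·P. K = p_S^2 / (p_R).
Substituting and setting equal to 0.155 atm gives a polynomial in X; the root in (0,1) is X = 0.221.
Then n_R = 0.779, n_T = 1.22, so y_R = 0.638.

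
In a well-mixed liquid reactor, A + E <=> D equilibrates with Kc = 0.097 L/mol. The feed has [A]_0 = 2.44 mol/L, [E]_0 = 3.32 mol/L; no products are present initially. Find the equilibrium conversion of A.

X = 0.214

Let X = conversion of A; extent ξ = 2.44·X mol/L.
Concentrations: [A] = 2.44 − 2.44X; [E] = 3.32 − 2.44X; [D] = 2.44X.
Kc = [D] / ([A] [E]).
This equals 0.097 at X = 0.214 (the root in 0 < X < 1).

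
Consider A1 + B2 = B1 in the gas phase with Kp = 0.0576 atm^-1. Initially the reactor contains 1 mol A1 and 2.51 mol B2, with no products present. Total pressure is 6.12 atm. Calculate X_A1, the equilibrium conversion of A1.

X = 0.197

Let X = conversion of A1 (basis 1 mol A1); extent of reaction ξ = X.
Species balance: n_A1 = 1 − X; n_B2 = 2.51 − X; n_B1 = X.
Summing: n_T = 3.51 − X.
With p_i = (n_i/n_T)P, Kp = p_B1 / (p_A1 p_B2).
Equating to 0.0576 atm^-1 and solving on 0 < X < 1: X = 0.197.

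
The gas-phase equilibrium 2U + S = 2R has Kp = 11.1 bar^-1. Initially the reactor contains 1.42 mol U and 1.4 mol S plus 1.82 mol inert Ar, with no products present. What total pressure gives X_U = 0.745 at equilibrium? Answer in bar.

Let X = conversion of U (basis 1.42 mol U); extent of reaction ξ = 0.71X.
Species balance: n_U = 1.42 − 1.42X; n_S = 1.4 − 0.71X; n_R = 1.42X; n_I = 1.82 (inert).
Summing: n_T = 4.64 − 0.71X.
Kp = p_R^2 / (p_U^2 p_S) with p_i = (n_i/n_T)·P.
At X = 0.745: the mole-fraction product g(X) = Π y_i^ν_i = 40.28. Since Kp = g(X)·P^{-1}, P = (g/Kp)^(1/1) = (40.28/11.1)^(1/1) = 3.63 bar.

P = 3.63 bar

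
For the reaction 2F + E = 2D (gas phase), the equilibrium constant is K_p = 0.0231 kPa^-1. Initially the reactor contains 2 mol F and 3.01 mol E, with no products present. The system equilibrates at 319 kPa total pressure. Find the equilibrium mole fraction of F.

y_F = 0.154

Basis: 2 mol F initially; let X = conversion of F. Extent ξ = X.
Moles: n_F = 2 − 2X; n_E = 3.01 − X; n_D = 2X.
Total moles n_T = 5.01 − X.
Mole fractions y_i = n_i/n_T; K_p = p_D^2 / (p_F^2 p_E) with p_i = y_i·P.
This yields a degree-3 equation in X; solving on (0,1), X = 0.666.
Then n_F = 0.668, n_T = 4.34, so y_F = 0.154.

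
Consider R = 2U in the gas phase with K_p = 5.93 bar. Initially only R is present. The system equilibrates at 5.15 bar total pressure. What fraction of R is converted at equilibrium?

X = 0.473

Basis: 1 mol R initially; let X = conversion of R. Extent ξ = X.
Mole table: n_R = 1 − X; n_U = 2X.
Summing: n_T = 1 + X.
y_i = n_i/n_T, p_i = y_i·P. K_p = p_U^2 / (p_R).
This yields a degree-2 equation in X; solving on (0,1), X = 0.473.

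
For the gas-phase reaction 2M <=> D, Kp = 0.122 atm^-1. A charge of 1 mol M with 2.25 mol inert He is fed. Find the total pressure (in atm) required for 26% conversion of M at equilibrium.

Let X = conversion of M (basis 1 mol M); extent of reaction ξ = 0.5X.
Mole table: n_M = 1 − X; n_D = 0.5X; n_I = 2.25 (inert).
Summing: n_T = 3.25 − 0.5X.
Kp = p_D / (p_M^2) with p_i = (n_i/n_T)·P.
At X = 0.26: the mole-fraction product g(X) = Π y_i^ν_i = 0.7407. Since Kp = g(X)·P^{-1}, P = (g/Kp)^(1/1) = (0.7407/0.122)^(1/1) = 6.07 atm.

P = 6.07 atm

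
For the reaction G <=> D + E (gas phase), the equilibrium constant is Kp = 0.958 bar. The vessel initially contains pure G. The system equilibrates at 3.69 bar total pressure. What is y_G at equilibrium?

y_G = 0.376

Let X = conversion of G (basis 1 mol G); extent of reaction ξ = X.
At extent ξ: n_G = 1 − X; n_D = X; n_E = X.
Summing: n_T = 1 + X.
With p_i = (n_i/n_T)P, Kp = p_D p_E / (p_G).
This yields a degree-2 equation in X; solving on (0,1), X = 0.454.
Then n_G = 0.546, n_T = 1.45, so y_G = 0.376.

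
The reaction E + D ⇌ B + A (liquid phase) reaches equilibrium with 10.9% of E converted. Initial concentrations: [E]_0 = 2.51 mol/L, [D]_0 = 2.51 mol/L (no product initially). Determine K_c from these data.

Let X = conversion of E.
Concentrations: [E] = 2.51 − 2.51X; [D] = 2.51 − 2.51X; [B] = 2.51X; [A] = 2.51X.
At X = 0.109: [E] = 2.24, [D] = 2.24, [B] = 0.274, [A] = 0.274.
K_c = [B] [A] / ([E] [D]) = 0.015.

K_c = 0.015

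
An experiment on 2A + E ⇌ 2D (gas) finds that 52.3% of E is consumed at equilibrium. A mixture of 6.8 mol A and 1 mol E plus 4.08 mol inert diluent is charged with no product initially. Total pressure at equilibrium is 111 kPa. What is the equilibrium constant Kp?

Kp = 0.00709 kPa^-1

Basis: 1 mol E initially; let X = conversion of E. Extent ξ = X.
Mole table: n_A = 6.8 − 2X; n_E = 1 − X; n_D = 2X; n_I = 4.08 (inert).
n_T = Σnᵢ = 11.9 − X.
At X = 0.523: n_A = 5.75, n_E = 0.477, n_D = 1.05, n_T = 11.4.
p_i = (n_i/n_T)·P. Kp = p_D^2 / (p_A^2 p_E) = 0.00709 kPa^-1.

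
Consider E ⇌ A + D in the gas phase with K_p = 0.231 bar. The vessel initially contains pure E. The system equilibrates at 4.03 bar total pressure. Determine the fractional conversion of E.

X = 0.233

Basis: 1 mol E initially; let X = conversion of E. Extent ξ = X.
Moles: n_E = 1 − X; n_A = X; n_D = X.
Total moles n_T = 1 + X.
Mole fractions y_i = n_i/n_T; K_p = p_A p_D / (p_E) with p_i = y_i·P.
Substituting and setting equal to 0.231 bar gives a polynomial in X; the root in (0,1) is X = 0.233.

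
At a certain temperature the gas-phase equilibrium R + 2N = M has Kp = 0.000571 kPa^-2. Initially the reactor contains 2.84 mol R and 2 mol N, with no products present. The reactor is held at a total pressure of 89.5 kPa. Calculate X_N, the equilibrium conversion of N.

Basis: 2 mol N initially; let X = conversion of N. Extent ξ = X.
Species balance: n_R = 2.84 − X; n_N = 2 − 2X; n_M = X.
Total moles n_T = 4.84 − 2X.
Mole fractions y_i = n_i/n_T; Kp = p_M / (p_R p_N^2) with p_i = y_i·P.
Setting this equal to 0.000571 kPa^-2 and taking the physical root (0 < X < 1) gives X = 0.567.

X = 0.567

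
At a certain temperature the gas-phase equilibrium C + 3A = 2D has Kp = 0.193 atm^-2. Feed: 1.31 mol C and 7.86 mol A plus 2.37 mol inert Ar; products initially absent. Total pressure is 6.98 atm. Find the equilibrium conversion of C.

Basis: 1.31 mol C initially; let X = conversion of C. Extent ξ = 1.31X.
At extent ξ: n_C = 1.31 − 1.31X; n_A = 7.86 − 3.93X; n_D = 2.62X; n_I = 2.37 (inert).
Summing: n_T = 11.5 − 2.62X.
Mole fractions y_i = n_i/n_T; Kp = p_D^2 / (p_C p_A^3) with p_i = y_i·P.
Equating to 0.193 atm^-2 and solving on 0 < X < 1: X = 0.754.

X = 0.754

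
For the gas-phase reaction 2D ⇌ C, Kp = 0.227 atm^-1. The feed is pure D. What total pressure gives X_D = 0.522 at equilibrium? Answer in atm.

P = 3.72 atm

Let X = conversion of D (basis 1 mol D); extent of reaction ξ = 0.5X.
Species balance: n_D = 1 − X; n_C = 0.5X.
n_T = Σnᵢ = 1 − 0.5X.
Kp = p_C / (p_D^2) with p_i = (n_i/n_T)·P.
At X = 0.522: the mole-fraction product g(X) = Π y_i^ν_i = 0.8442. Since Kp = g(X)·P^{-1}, P = (g/Kp)^(1/1) = (0.8442/0.227)^(1/1) = 3.72 atm.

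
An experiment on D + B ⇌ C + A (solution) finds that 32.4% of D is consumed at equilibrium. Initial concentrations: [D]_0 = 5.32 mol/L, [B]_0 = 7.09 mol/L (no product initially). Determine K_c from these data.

K_c = 0.154

Let X = conversion of D.
Concentrations: [D] = 5.32 − 5.32X; [B] = 7.09 − 5.32X; [C] = 5.32X; [A] = 5.32X.
At X = 0.324: [D] = 3.6, [B] = 5.37, [C] = 1.72, [A] = 1.72.
K_c = [C] [A] / ([D] [B]) = 0.154.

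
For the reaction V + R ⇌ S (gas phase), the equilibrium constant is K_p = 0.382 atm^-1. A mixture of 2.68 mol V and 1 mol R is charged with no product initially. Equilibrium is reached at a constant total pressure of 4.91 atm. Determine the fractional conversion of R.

X = 0.560

Basis: 1 mol R initially; let X = conversion of R. Extent ξ = X.
Species balance: n_V = 2.68 − X; n_R = 1 − X; n_S = X.
Total moles n_T = 3.68 − X.
With p_i = (n_i/n_T)P, K_p = p_S / (p_V p_R).
Setting this equal to 0.382 atm^-1 and taking the physical root (0 < X < 1) gives X = 0.560.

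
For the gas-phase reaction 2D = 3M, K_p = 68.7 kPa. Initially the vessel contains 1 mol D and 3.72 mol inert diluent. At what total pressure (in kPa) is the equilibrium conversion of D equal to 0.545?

Let X = conversion of D (basis 1 mol D); extent of reaction ξ = 0.5X.
At extent ξ: n_D = 1 − X; n_M = 1.5X; n_I = 3.72 (inert).
Total moles n_T = 4.72 + 0.5X.
K_p = p_M^3 / (p_D^2) with p_i = (n_i/n_T)·P.
At X = 0.545: the mole-fraction product g(X) = Π y_i^ν_i = 0.5286. Since K_p = g(X)·P^{1}, P = (K_p/g)^(1/1) = (68.7/0.5286)^(1/1) = 130 kPa.

P = 130 kPa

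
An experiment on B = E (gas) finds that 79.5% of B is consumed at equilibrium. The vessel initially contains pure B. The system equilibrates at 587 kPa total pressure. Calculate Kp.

Kp = 3.88

Let X = conversion of B (basis 1 mol B); extent of reaction ξ = X.
Moles: n_B = 1 − X; n_E = X.
n_T stays at 1 (no change in mole number).
At X = 0.795: n_B = 0.205, n_E = 0.795, n_T = 1.
p_i = (n_i/n_T)·P. Kp = p_E / (p_B) = 3.88.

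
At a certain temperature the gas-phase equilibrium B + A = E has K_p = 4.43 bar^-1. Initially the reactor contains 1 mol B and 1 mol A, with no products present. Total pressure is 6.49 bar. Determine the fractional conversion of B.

X = 0.817

Basis: 1 mol B initially; let X = conversion of B. Extent ξ = X.
Mole table: n_B = 1 − X; n_A = 1 − X; n_E = X.
n_T = Σnᵢ = 2 − X.
Mole fractions y_i = n_i/n_T; K_p = p_E / (p_B p_A) with p_i = y_i·P.
Substituting and setting equal to 4.43 bar^-1 gives a polynomial in X; the root in (0,1) is X = 0.817.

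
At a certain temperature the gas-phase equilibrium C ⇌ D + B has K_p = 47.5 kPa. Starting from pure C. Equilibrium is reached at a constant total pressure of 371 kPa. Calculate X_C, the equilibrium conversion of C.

X = 0.337

Basis: 1 mol C initially; let X = conversion of C. Extent ξ = X.
Moles: n_C = 1 − X; n_D = X; n_B = X.
Total moles n_T = 1 + X.
y_i = n_i/n_T, p_i = y_i·P. K_p = p_D p_B / (p_C).
Equating to 47.5 kPa and solving on 0 < X < 1: X = 0.337.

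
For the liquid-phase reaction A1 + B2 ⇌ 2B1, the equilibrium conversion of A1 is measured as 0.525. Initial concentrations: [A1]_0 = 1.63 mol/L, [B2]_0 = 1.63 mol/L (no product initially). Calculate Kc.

Let X = conversion of A1.
Concentrations: [A1] = 1.63 − 1.63X; [B2] = 1.63 − 1.63X; [B1] = 3.26X.
At X = 0.525: [A1] = 0.774, [B2] = 0.774, [B1] = 1.71.
Kc = [B1]^2 / ([A1] [B2]) = 4.89.

Kc = 4.89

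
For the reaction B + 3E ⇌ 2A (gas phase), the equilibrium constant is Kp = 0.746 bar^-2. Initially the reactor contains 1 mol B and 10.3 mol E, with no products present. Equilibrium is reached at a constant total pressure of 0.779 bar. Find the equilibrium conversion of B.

Let X = conversion of B (basis 1 mol B); extent of reaction ξ = X.
Mole table: n_B = 1 − X; n_E = 10.3 − 3X; n_A = 2X.
Total moles n_T = 11.3 − 2X.
With p_i = (n_i/n_T)P, Kp = p_A^2 / (p_B p_E^3).
Equating to 0.746 bar^-2 and solving on 0 < X < 1: X = 0.557.

X = 0.557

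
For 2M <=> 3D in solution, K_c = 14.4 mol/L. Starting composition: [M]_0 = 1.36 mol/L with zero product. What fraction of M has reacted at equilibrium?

Let X = conversion of M; extent ξ = 1.36X/2 mol/L.
Concentrations: [M] = 1.36 − 1.36X; [D] = 2.04X.
K_c = [D]^3 / ([M]^2).
Setting equal to 14.4 and solving for X on (0,1) gives X = 0.682.

X = 0.682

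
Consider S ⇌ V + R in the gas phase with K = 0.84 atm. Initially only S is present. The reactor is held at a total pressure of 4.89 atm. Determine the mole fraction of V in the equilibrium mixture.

y_V = 0.277

Let X = conversion of S (basis 1 mol S); extent of reaction ξ = X.
Mole table: n_S = 1 − X; n_V = X; n_R = X.
Total moles n_T = 1 + X.
Mole fractions y_i = n_i/n_T; K = p_V p_R / (p_S) with p_i = y_i·P.
This yields a degree-2 equation in X; solving on (0,1), X = 0.383.
Then n_V = 0.383, n_T = 1.38, so y_V = 0.277.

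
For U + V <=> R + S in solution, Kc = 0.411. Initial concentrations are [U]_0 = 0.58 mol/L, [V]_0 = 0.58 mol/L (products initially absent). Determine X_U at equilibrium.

X = 0.391

Let X = conversion of U; extent ξ = 0.58·X mol/L.
Concentrations: [U] = 0.58 − 0.58X; [V] = 0.58 − 0.58X; [R] = 0.58X; [S] = 0.58X.
Kc = [R] [S] / ([U] [V]).
This equals 0.411 at X = 0.391 (the root in 0 < X < 1).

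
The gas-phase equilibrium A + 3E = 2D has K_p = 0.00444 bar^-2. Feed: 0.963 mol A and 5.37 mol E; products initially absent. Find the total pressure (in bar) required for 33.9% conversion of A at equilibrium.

Let X = conversion of A (basis 0.963 mol A); extent of reaction ξ = 0.963X.
Moles: n_A = 0.963 − 0.963X; n_E = 5.37 − 2.89X; n_D = 1.93X.
Total moles n_T = 6.33 − 1.93X.
K_p = p_D^2 / (p_A p_E^3) with p_i = (n_i/n_T)·P.
At X = 0.339: the mole-fraction product g(X) = Π y_i^ν_i = 0.2553. Since K_p = g(X)·P^{-2}, P = (g/K_p)^(1/2) = (0.2553/0.00444)^(1/2) = 7.58 bar.

P = 7.58 bar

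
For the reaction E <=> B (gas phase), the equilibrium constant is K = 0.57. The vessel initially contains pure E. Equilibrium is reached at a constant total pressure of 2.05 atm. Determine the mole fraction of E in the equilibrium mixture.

y_E = 0.637

Let X = conversion of E (basis 1 mol E); extent of reaction ξ = X.
Moles: n_E = 1 − X; n_B = X.
Total moles n_T = 1 (Δν = 0, constant).
y_i = n_i/n_T, p_i = y_i·P. K = p_B / (p_E).
Equating to 0.57 and solving on 0 < X < 1: X = 0.363.
Then n_E = 0.637, n_T = 1, so y_E = 0.637.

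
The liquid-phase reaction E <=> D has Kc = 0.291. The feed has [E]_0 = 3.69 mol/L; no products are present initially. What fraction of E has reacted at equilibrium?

X = 0.225

Let X = conversion of E; extent ξ = 3.69·X mol/L.
Concentrations: [E] = 3.69 − 3.69X; [D] = 3.69X.
Kc = [D] / ([E]).
Setting equal to 0.291 and solving for X on (0,1) gives X = 0.225.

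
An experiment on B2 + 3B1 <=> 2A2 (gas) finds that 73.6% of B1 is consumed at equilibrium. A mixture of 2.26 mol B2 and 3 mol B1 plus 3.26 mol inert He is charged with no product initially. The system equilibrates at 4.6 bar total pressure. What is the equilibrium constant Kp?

Take 3 mol B1 as basis and let X be its fractional conversion, so ξ = X.
Species balance: n_B2 = 2.26 − X; n_B1 = 3 − 3X; n_A2 = 2X; n_I = 3.26 (inert).
Total moles n_T = 8.52 − 2X.
At X = 0.736: n_B2 = 1.52, n_B1 = 0.792, n_A2 = 1.47, n_T = 7.05.
p_i = (n_i/n_T)·P. Kp = p_A2^2 / (p_B2 p_B1^3) = 6.72 bar^-2.

Kp = 6.72 bar^-2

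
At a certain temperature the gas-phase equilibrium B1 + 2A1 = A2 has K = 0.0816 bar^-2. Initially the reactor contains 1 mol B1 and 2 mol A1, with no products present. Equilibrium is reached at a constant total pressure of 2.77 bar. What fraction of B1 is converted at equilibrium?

X = 0.193

Take 1 mol B1 as basis and let X be its fractional conversion, so ξ = X.
Moles: n_B1 = 1 − X; n_A1 = 2 − 2X; n_A2 = X.
Summing: n_T = 3 − 2X.
Mole fractions y_i = n_i/n_T; K = p_A2 / (p_B1 p_A1^2) with p_i = y_i·P.
Setting this equal to 0.0816 bar^-2 and taking the physical root (0 < X < 1) gives X = 0.193.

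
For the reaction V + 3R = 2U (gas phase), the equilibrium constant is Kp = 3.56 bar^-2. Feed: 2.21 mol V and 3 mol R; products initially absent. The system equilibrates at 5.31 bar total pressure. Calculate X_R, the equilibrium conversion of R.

Let X = conversion of R (basis 3 mol R); extent of reaction ξ = X.
At extent ξ: n_V = 2.21 − X; n_R = 3 − 3X; n_U = 2X.
Total moles n_T = 5.21 − 2X.
With p_i = (n_i/n_T)P, Kp = p_U^2 / (p_V p_R^3).
Equating to 3.56 bar^-2 and solving on 0 < X < 1: X = 0.795.

X = 0.795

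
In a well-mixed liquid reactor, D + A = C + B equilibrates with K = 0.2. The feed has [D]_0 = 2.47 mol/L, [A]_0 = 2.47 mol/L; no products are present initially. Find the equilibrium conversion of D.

Let X = conversion of D; extent ξ = 2.47·X mol/L.
Concentrations: [D] = 2.47 − 2.47X; [A] = 2.47 − 2.47X; [C] = 2.47X; [B] = 2.47X.
K = [C] [B] / ([D] [A]).
Solving K = 0.2 for X ∈ (0,1): X = 0.309.

X = 0.309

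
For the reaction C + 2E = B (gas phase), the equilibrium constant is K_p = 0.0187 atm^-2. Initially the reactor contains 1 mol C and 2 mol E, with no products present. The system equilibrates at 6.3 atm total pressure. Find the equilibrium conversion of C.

X = 0.217

Basis: 1 mol C initially; let X = conversion of C. Extent ξ = X.
Moles: n_C = 1 − X; n_E = 2 − 2X; n_B = X.
n_T = Σnᵢ = 3 − 2X.
y_i = n_i/n_T, p_i = y_i·P. K_p = p_B / (p_C p_E^2).
This yields a degree-3 equation in X; solving on (0,1), X = 0.217.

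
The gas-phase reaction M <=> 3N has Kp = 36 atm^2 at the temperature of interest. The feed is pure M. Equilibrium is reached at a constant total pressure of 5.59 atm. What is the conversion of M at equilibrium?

Basis: 1 mol M initially; let X = conversion of M. Extent ξ = X.
At extent ξ: n_M = 1 − X; n_N = 3X.
n_T = Σnᵢ = 1 + 2X.
y_i = n_i/n_T, p_i = y_i·P. Kp = p_N^3 / (p_M).
Equating to 36 atm^2 and solving on 0 < X < 1: X = 0.439.

X = 0.439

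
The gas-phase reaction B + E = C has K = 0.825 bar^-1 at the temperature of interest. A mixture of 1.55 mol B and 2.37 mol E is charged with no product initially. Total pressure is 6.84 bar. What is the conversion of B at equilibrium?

X = 0.717

Let X = conversion of B (basis 1.55 mol B); extent of reaction ξ = 1.55X.
Species balance: n_B = 1.55 − 1.55X; n_E = 2.37 − 1.55X; n_C = 1.55X.
Summing: n_T = 3.92 − 1.55X.
y_i = n_i/n_T, p_i = y_i·P. K = p_C / (p_B p_E).
This yields a degree-2 equation in X; solving on (0,1), X = 0.717.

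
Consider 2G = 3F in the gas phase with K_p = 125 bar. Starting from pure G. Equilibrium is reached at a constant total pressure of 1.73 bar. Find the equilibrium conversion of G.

X = 0.857

Basis: 1 mol G initially; let X = conversion of G. Extent ξ = 0.5X.
At extent ξ: n_G = 1 − X; n_F = 1.5X.
Total moles n_T = 1 + 0.5X.
With p_i = (n_i/n_T)P, K_p = p_F^3 / (p_G^2).
This yields a degree-3 equation in X; solving on (0,1), X = 0.857.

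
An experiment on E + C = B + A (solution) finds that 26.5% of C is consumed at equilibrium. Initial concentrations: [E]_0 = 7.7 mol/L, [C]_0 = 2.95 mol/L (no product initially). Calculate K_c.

K_c = 0.0407

Let X = conversion of C.
Concentrations: [E] = 7.7 − 2.95X; [C] = 2.95 − 2.95X; [B] = 2.95X; [A] = 2.95X.
At X = 0.265: [E] = 6.92, [C] = 2.17, [B] = 0.782, [A] = 0.782.
K_c = [B] [A] / ([E] [C]) = 0.0407.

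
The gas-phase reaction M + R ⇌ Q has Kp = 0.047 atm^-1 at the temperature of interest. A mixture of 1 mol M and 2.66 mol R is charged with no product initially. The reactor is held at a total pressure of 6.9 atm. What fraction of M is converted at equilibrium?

X = 0.188

Basis: 1 mol M initially; let X = conversion of M. Extent ξ = X.
At extent ξ: n_M = 1 − X; n_R = 2.66 − X; n_Q = X.
n_T = Σnᵢ = 3.66 − X.
With p_i = (n_i/n_T)P, Kp = p_Q / (p_M p_R).
Equating to 0.047 atm^-1 and solving on 0 < X < 1: X = 0.188.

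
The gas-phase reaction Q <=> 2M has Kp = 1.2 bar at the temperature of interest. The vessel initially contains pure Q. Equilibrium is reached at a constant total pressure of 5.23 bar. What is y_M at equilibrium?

Basis: 1 mol Q initially; let X = conversion of Q. Extent ξ = X.
At extent ξ: n_Q = 1 − X; n_M = 2X.
Total moles n_T = 1 + X.
With p_i = (n_i/n_T)P, Kp = p_M^2 / (p_Q).
Substituting and setting equal to 1.2 bar gives a polynomial in X; the root in (0,1) is X = 0.233.
Then n_M = 0.466, n_T = 1.23, so y_M = 0.378.

y_M = 0.378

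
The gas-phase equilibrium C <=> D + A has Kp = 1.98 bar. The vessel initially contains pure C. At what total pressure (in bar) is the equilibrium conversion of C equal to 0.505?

P = 5.78 bar

Let X = conversion of C (basis 1 mol C); extent of reaction ξ = X.
At extent ξ: n_C = 1 − X; n_D = X; n_A = X.
n_T = Σnᵢ = 1 + X.
Kp = p_D p_A / (p_C) with p_i = (n_i/n_T)·P.
At X = 0.505: the mole-fraction product g(X) = Π y_i^ν_i = 0.3423. Since Kp = g(X)·P^{1}, P = (Kp/g)^(1/1) = (1.98/0.3423)^(1/1) = 5.78 bar.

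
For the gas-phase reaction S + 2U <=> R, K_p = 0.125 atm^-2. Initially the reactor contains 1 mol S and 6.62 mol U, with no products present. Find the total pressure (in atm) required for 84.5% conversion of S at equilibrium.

P = 7.94 atm

Take 1 mol S as basis and let X be its fractional conversion, so ξ = X.
At extent ξ: n_S = 1 − X; n_U = 6.62 − 2X; n_R = X.
n_T = Σnᵢ = 7.62 − 2X.
K_p = p_R / (p_S p_U^2) with p_i = (n_i/n_T)·P.
At X = 0.845: the mole-fraction product g(X) = Π y_i^ν_i = 7.888. Since K_p = g(X)·P^{-2}, P = (g/K_p)^(1/2) = (7.888/0.125)^(1/2) = 7.94 atm.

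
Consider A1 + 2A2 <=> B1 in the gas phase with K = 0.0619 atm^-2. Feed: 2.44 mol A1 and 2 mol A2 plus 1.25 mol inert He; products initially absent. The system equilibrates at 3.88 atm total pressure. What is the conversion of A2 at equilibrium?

X = 0.194

Basis: 2 mol A2 initially; let X = conversion of A2. Extent ξ = X.
Species balance: n_A1 = 2.44 − X; n_A2 = 2 − 2X; n_B1 = X; n_I = 1.25 (inert).
Total moles n_T = 5.69 − 2X.
With p_i = (n_i/n_T)P, K = p_B1 / (p_A1 p_A2^2).
Setting this equal to 0.0619 atm^-2 and taking the physical root (0 < X < 1) gives X = 0.194.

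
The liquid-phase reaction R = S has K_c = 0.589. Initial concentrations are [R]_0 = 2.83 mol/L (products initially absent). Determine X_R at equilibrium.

Let X = conversion of R; extent ξ = 2.83·X mol/L.
Concentrations: [R] = 2.83 − 2.83X; [S] = 2.83X.
K_c = [S] / ([R]).
Equating to 0.589: the physical root is X = 0.371.

X = 0.371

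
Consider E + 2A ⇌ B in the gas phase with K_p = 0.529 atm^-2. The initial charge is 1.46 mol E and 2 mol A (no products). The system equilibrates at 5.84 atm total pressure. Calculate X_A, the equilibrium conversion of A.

X = 0.762

Basis: 2 mol A initially; let X = conversion of A. Extent ξ = X.
Species balance: n_E = 1.46 − X; n_A = 2 − 2X; n_B = X.
n_T = Σnᵢ = 3.46 − 2X.
y_i = n_i/n_T, p_i = y_i·P. K_p = p_B / (p_E p_A^2).
Setting this equal to 0.529 atm^-2 and taking the physical root (0 < X < 1) gives X = 0.762.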